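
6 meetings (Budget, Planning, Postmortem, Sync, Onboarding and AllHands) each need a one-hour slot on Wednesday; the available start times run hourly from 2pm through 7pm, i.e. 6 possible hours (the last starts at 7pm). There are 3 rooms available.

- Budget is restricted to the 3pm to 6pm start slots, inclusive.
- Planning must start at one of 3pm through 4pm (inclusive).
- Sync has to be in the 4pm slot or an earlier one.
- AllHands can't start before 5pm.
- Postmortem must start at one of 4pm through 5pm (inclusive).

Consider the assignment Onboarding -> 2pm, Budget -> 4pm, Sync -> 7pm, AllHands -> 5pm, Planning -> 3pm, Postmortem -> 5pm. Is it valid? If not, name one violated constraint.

Sync has to be in the 4pm slot or an earlier one — violated.
Budget is restricted to the 3pm to 6pm start slots, inclusive — holds.
Postmortem must start at one of 4pm through 5pm (inclusive) — holds.
Planning must start at one of 3pm through 4pm (inclusive) — holds.
AllHands can't start before 5pm — holds.
There are 3 rooms available — holds.

No. Sync has to be in the 4pm slot or an earlier one is not satisfied.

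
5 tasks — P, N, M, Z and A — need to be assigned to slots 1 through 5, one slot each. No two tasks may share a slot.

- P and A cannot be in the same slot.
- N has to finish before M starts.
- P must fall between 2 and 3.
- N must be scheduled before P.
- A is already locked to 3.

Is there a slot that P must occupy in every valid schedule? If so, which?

2

P's window is 2–3.
A is fixed at 3, and P can't share a slot with A.
So P must be 2.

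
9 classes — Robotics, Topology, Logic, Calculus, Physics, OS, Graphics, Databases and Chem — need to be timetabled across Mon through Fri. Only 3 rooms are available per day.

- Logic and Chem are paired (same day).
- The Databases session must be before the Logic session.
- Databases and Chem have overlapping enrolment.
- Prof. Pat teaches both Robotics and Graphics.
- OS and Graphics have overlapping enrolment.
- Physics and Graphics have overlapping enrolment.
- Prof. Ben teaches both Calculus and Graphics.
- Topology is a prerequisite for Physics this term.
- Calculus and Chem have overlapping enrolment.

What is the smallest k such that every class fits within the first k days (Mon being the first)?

The precedence chain requires at least 2 distinct days.
With at most 3 per day and 9 classes, at least 3 days are needed.
3 works (last occupied day: Wed): for example Topology=Mon; Graphics=Mon; Databases=Mon; Calculus=Wed; Chem=Tue; Logic=Tue; Robotics=Wed; OS=Wed; Physics=Tue.

3 days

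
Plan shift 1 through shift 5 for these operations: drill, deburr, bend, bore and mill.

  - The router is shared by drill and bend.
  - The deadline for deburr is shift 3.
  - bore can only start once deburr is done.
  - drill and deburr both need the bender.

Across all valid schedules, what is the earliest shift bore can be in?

shift 2

Precedence pushes bore to at least shift 2.
bore at shift 2 is achievable: deburr in shift 1; drill in shift 2; bend in shift 1; bore in shift 2; mill in shift 1.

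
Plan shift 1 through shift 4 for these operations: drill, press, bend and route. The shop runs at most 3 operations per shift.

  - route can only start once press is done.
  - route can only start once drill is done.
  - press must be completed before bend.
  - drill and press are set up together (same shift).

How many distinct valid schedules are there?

Splitting on drill: it can be shift 1 (9), shift 2 (4), shift 3 (1). Listing each branch's schedules as (press, bend, route) by shift number:
drill=shift 1: (1,2,2) (1,2,3) (1,2,4) (1,3,2) (1,3,3) (1,3,4) (1,4,2) (1,4,3) (1,4,4) — 9.
drill=shift 2: (2,3,3) (2,3,4) (2,4,3) (2,4,4) — 4.
drill=shift 3: (3,4,4) — 1.
Summing: 9 + 4 + 1 = 14.

14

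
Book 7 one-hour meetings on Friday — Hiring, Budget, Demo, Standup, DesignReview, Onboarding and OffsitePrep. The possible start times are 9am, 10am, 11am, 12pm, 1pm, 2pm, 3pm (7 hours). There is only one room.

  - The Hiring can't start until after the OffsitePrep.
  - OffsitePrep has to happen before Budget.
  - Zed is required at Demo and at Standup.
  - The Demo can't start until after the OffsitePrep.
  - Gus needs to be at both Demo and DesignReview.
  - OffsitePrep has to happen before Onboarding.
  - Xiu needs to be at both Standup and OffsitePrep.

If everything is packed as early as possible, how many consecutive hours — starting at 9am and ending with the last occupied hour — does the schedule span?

7

The precedence chain requires at least 2 distinct hours.
With at most 1 per hour and 7 meetings, at least 7 hours are needed.
7 works (last occupied hour: 3pm): for example Onboarding -> 1pm; Demo -> 12pm; DesignReview -> 3pm; Standup -> 2pm; Budget -> 11am; OffsitePrep -> 9am; Hiring -> 10am.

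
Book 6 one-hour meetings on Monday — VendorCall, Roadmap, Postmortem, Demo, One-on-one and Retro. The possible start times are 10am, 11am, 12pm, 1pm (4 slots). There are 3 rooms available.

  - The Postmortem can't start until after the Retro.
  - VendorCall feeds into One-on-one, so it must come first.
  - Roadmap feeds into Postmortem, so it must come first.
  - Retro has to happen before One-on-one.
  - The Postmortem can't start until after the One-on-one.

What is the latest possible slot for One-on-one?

12pm

Precedence pushes One-on-one to at least 11am; downstream work caps One-on-one at 12pm.
One-on-one at 12pm is achievable: VendorCall=10am, Retro=10am, One-on-one=12pm, Postmortem=1pm, Demo=11am, Roadmap=10am.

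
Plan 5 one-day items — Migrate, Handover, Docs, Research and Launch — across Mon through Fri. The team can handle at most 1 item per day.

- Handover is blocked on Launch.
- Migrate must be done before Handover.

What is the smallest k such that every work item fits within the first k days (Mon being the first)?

5 days

The precedence chain requires at least 2 distinct days.
With at most 1 per day and 5 work items, at least 5 days are needed.
5 works (last occupied day: Fri): for example Migrate -> Mon; Docs -> Thu; Research -> Fri; Launch -> Tue; Handover -> Wed.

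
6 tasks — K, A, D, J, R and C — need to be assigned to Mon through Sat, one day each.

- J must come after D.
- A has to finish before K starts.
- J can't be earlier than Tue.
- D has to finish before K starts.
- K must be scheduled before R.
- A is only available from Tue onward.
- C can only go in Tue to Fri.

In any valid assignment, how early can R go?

Thu

Precedence pushes R to at least Thu.
R at Thu is achievable: K in Wed, J in Tue, A in Tue, R in Thu, D in Mon, C in Tue.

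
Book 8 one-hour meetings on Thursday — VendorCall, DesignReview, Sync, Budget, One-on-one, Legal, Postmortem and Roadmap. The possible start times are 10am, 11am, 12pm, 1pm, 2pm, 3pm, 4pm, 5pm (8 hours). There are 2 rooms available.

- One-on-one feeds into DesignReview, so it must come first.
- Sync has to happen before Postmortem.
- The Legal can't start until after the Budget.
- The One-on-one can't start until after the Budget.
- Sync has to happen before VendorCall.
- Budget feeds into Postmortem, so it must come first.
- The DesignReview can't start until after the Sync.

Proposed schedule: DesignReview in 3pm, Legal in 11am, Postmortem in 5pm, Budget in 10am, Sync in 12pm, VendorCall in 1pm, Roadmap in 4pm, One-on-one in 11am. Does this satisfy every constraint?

The Legal can't start until after the Budget — holds.
The DesignReview can't start until after the Sync — holds.
The One-on-one can't start until after the Budget — holds.
Sync has to happen before VendorCall — holds.
Sync has to happen before Postmortem — holds.
One-on-one feeds into DesignReview, so it must come first — holds.
There are 2 rooms available — holds.
Budget feeds into Postmortem, so it must come first — holds.

Valid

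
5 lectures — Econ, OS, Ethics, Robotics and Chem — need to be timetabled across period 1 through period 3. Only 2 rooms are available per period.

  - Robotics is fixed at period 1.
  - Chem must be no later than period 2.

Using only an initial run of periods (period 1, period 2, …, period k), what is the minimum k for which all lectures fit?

With at most 2 per period and 5 lectures, at least 3 periods are needed.
3 works (last occupied period: period 3): for example OS in period 2; Econ in period 2; Chem in period 1; Ethics in period 3; Robotics in period 1.

3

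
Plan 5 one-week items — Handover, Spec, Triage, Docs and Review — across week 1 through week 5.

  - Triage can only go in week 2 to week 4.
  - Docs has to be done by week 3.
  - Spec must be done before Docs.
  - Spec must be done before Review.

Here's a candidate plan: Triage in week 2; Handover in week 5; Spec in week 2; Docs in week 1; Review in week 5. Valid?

Invalid. Spec must be done before Docs.

Triage can only go in week 2 to week 4 — holds.
Docs has to be done by week 3 — holds.
Spec must be done before Docs — violated.
Spec must be done before Review — holds.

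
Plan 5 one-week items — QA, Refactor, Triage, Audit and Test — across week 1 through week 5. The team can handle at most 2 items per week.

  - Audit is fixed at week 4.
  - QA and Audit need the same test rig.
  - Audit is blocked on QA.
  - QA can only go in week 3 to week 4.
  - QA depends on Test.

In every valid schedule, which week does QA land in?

QA's window is week 3–week 4.
Audit is fixed at week 4, and QA can't share a week with Audit.
So QA must be week 3.

week 3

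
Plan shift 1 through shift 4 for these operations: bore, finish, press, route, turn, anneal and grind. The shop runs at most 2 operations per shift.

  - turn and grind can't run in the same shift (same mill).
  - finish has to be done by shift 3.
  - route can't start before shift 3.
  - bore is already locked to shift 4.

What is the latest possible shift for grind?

shift 4

grind at shift 4 is achievable: turn in shift 2, bore in shift 4, route in shift 3, grind in shift 4, finish in shift 1, anneal in shift 2, press in shift 1.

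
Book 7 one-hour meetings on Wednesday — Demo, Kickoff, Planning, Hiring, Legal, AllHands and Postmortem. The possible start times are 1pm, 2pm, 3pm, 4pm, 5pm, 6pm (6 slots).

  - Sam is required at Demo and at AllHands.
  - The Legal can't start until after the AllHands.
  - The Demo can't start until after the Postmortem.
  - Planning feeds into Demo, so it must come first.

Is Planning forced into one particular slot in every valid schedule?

Planning can be 1pm (e.g. Demo -> 2pm; Kickoff -> 1pm; AllHands -> 1pm; Legal -> 2pm; Planning -> 1pm; Postmortem -> 1pm; Hiring -> 1pm) or 2pm (e.g. Postmortem=1pm; Planning=2pm; Hiring=1pm; Kickoff=1pm; AllHands=1pm; Legal=2pm; Demo=3pm).

No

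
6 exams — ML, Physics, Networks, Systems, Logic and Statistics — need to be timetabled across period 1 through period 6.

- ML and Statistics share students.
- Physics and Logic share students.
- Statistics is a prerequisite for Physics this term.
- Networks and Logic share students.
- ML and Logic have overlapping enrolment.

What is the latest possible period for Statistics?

period 5

Downstream work caps Statistics at period 5.
Statistics at period 5 is achievable: Logic=period 2, Systems=period 1, Physics=period 6, ML=period 1, Statistics=period 5, Networks=period 1.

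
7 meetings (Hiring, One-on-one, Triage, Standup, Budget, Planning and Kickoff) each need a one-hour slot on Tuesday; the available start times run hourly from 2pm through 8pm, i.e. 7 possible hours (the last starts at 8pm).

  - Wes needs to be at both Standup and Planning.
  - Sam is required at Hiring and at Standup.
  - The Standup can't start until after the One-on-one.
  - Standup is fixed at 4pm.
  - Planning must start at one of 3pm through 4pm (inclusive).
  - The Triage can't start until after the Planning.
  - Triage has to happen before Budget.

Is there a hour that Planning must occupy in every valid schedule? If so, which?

3pm

Planning's window is 3pm–4pm.
Standup is fixed at 4pm, and Planning can't share a hour with Standup.
So Planning must be 3pm.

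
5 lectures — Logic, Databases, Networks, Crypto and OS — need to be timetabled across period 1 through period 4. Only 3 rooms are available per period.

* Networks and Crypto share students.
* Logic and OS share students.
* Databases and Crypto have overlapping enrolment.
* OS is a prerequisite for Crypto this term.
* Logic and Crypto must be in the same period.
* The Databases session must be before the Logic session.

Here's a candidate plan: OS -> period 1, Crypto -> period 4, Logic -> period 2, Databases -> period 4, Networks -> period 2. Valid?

No. The Databases session must be before the Logic session is not satisfied.

The Databases session must be before the Logic session — violated.
OS is a prerequisite for Crypto this term — holds.
Logic and OS share students — holds.
Databases and Crypto have overlapping enrolment — violated.
Only 3 rooms are available per period — holds.
Networks and Crypto share students — holds.
Logic and Crypto must be in the same period — violated.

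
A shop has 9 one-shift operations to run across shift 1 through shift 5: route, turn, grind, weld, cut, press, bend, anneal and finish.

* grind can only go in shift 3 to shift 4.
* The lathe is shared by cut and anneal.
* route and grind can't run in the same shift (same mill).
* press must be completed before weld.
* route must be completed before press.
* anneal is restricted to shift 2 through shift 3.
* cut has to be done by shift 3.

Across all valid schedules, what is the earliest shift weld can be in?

Precedence pushes weld to at least shift 3.
weld at shift 3 is achievable: press in shift 2, weld in shift 3, anneal in shift 2, cut in shift 1, turn in shift 1, route in shift 1, finish in shift 1, bend in shift 1, grind in shift 3.

shift 3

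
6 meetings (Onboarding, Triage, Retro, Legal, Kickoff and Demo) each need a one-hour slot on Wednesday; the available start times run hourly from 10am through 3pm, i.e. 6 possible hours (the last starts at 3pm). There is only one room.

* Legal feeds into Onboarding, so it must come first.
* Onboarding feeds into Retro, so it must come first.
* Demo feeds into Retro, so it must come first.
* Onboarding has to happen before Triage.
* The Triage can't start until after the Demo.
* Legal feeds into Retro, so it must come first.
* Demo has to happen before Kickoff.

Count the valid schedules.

24

Splitting on Onboarding: it can be 11am (6), 12pm (12), 1pm (6). Listing each branch's schedules as (Triage, Retro, Legal, Kickoff, Demo):
Onboarding=11am: (1pm,2pm,10am,3pm,12pm) (1pm,3pm,10am,2pm,12pm) (2pm,1pm,10am,3pm,12pm) (2pm,3pm,10am,1pm,12pm) (3pm,1pm,10am,2pm,12pm) (3pm,2pm,10am,1pm,12pm) — 6.
Onboarding=12pm: (1pm,2pm,10am,3pm,11am) (1pm,2pm,11am,3pm,10am) (1pm,3pm,10am,2pm,11am) (1pm,3pm,11am,2pm,10am) (2pm,1pm,10am,3pm,11am) (2pm,1pm,11am,3pm,10am) (2pm,3pm,10am,1pm,11am) (2pm,3pm,11am,1pm,10am) (3pm,1pm,10am,2pm,11am) (3pm,1pm,11am,2pm,10am) (3pm,2pm,10am,1pm,11am) (3pm,2pm,11am,1pm,10am) — 12.
Onboarding=1pm: (2pm,3pm,10am,12pm,11am) (2pm,3pm,11am,12pm,10am) (2pm,3pm,12pm,11am,10am) (3pm,2pm,10am,12pm,11am) (3pm,2pm,11am,12pm,10am) (3pm,2pm,12pm,11am,10am) — 6.
Summing: 6 + 12 + 6 = 24.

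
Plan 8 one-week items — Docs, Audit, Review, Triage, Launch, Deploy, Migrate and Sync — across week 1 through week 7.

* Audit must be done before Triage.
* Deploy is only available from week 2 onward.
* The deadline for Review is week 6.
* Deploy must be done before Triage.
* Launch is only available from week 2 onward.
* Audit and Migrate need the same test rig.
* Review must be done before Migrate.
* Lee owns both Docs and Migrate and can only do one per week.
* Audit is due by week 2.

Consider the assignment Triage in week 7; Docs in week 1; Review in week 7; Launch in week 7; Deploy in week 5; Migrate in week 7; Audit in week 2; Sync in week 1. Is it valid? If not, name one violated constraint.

Launch is only available from week 2 onward — holds.
Deploy is only available from week 2 onward — holds.
Audit must be done before Triage — holds.
Lee owns both Docs and Migrate and can only do one per week — holds.
Review must be done before Migrate — violated.
Audit and Migrate need the same test rig — holds.
Deploy must be done before Triage — holds.
Audit is due by week 2 — holds.
The deadline for Review is week 6 — violated.

No. The deadline for Review is week 6 is not satisfied.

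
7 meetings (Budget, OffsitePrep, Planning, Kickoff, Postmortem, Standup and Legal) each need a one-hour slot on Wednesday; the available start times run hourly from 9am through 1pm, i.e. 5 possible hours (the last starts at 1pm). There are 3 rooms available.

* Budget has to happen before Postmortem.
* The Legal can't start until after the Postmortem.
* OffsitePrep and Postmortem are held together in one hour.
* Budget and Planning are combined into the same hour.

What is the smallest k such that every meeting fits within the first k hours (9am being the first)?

3

The precedence chain requires at least 3 distinct hours.
With at most 3 per hour and 7 meetings, at least 3 hours are needed.
3 works (last occupied hour: 11am): for example Standup=10am; Planning=9am; Postmortem=10am; Legal=11am; Kickoff=9am; Budget=9am; OffsitePrep=10am.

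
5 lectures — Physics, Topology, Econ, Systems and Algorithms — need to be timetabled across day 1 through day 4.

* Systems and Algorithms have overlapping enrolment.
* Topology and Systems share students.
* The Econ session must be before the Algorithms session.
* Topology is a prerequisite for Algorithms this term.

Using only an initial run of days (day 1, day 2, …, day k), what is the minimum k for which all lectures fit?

3

The precedence chain requires at least 2 distinct days.
Could 2 days be enough, i.e. nothing placed later than day 2? No: Algorithms must come after Econ (at day 1 or later) → {day 2}; Topology must come before Algorithms (at day 2 or earlier) → {day 1}; Systems can't share with Topology (day 1) → {day 2}; Algorithms can't share with Systems (day 2) → nothing is left.
So 2 days is not enough.
3 works (last occupied day: day 3): for example Econ=day 1; Algorithms=day 2; Systems=day 3; Topology=day 1; Physics=day 1.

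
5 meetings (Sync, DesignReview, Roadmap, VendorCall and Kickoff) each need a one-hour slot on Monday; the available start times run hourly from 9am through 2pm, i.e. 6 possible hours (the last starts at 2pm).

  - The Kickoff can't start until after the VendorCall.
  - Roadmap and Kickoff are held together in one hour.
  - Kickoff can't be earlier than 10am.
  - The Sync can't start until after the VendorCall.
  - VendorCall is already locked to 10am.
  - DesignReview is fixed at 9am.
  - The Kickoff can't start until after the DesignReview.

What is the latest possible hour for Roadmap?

2pm

Roadmap must be in the same hour as Kickoff, which can't be before 11am, so Roadmap is at least 11am.
Roadmap at 2pm is achievable: Kickoff in 2pm, Roadmap in 2pm, Sync in 11am, VendorCall in 10am, DesignReview in 9am.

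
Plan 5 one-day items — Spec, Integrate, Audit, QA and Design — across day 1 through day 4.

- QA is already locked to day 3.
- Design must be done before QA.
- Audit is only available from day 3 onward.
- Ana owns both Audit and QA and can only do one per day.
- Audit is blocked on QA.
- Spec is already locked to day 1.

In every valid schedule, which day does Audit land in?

Audit's window is day 3–day 4.
QA is fixed at day 3, and Audit can't share a day with QA.
So Audit must be day 4.

day 4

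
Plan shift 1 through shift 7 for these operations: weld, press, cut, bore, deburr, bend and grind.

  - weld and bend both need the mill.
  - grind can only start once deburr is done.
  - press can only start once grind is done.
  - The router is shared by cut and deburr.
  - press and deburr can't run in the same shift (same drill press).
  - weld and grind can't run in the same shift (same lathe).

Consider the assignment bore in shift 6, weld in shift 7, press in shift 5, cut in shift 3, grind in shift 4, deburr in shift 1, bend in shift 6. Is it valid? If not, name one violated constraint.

press can only start once grind is done — holds.
weld and grind can't run in the same shift (same lathe) — holds.
press and deburr can't run in the same shift (same drill press) — holds.
grind can only start once deburr is done — holds.
weld and bend both need the mill — holds.
The router is shared by cut and deburr — holds.

Yes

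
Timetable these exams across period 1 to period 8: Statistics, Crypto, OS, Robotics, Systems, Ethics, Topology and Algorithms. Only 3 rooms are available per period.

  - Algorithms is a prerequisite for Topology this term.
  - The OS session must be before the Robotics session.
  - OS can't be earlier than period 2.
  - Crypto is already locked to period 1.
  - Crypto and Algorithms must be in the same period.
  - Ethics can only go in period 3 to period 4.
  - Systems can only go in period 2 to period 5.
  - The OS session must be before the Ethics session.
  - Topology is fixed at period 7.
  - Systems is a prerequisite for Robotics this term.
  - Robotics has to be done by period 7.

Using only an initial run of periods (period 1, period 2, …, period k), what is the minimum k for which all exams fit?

The precedence chain requires at least 2 distinct periods.
With at most 3 per period and 8 exams, at least 3 periods are needed.
Topology can't be placed before period 7, so the schedule must run through at least period 7.
7 works (last occupied period: period 7): for example Topology in period 7, Ethics in period 3, OS in period 2, Systems in period 2, Crypto in period 1, Robotics in period 3, Algorithms in period 1, Statistics in period 1.

7 periods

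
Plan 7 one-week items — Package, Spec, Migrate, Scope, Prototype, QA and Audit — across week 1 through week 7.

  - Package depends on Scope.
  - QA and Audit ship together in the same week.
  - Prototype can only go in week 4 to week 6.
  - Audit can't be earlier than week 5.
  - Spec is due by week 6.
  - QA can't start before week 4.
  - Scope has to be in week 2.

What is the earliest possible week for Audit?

week 5

Audit is available from week 5.
Audit at week 5 is achievable: QA in week 5; Scope in week 2; Prototype in week 4; Package in week 3; Audit in week 5; Spec in week 1; Migrate in week 1.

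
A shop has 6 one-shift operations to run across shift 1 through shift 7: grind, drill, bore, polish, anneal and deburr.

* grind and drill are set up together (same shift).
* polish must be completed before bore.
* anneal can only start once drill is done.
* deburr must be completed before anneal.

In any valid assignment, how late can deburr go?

shift 6

Downstream work caps deburr at shift 6.
deburr at shift 6 is achievable: polish=shift 1; deburr=shift 6; grind=shift 1; bore=shift 2; anneal=shift 7; drill=shift 1.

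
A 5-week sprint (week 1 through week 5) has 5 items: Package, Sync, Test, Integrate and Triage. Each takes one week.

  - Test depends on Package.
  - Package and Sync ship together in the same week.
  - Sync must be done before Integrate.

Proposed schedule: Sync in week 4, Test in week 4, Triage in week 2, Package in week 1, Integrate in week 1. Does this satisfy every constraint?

Package and Sync ship together in the same week — violated.
Test depends on Package — holds.
Sync must be done before Integrate — violated.

No — it violates: Sync must be done before Integrate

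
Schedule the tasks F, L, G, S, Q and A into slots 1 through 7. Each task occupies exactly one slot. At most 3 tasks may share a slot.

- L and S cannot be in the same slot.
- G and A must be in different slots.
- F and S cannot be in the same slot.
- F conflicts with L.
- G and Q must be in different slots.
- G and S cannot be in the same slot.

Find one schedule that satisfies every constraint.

L in 2; S in 3; F in 1; G in 1; Q in 2; A in 2

Checking: F(1) != S(3); G(1) != Q(2); G(1) != S(3); L(2) != S(3); G(1) != A(2); F(1) != L(2); max 3 per slot (cap 3).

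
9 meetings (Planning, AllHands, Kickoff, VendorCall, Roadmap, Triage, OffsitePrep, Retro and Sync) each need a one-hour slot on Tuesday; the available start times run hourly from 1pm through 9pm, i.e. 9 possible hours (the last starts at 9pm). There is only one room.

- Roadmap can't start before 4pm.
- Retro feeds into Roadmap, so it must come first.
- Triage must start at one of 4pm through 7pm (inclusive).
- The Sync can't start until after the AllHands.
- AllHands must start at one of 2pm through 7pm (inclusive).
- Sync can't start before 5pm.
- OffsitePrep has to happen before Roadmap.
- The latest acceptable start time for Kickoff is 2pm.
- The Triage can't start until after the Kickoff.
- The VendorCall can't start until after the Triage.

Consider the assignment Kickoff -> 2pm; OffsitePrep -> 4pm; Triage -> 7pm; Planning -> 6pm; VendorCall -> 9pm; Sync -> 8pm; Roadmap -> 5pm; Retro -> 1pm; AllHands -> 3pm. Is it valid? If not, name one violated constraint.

Retro feeds into Roadmap, so it must come first — holds.
AllHands must start at one of 2pm through 7pm (inclusive) — holds.
The Sync can't start until after the AllHands — holds.
The Triage can't start until after the Kickoff — holds.
Roadmap can't start before 4pm — holds.
OffsitePrep has to happen before Roadmap — holds.
There is only one room — holds.
Sync can't start before 5pm — holds.
The VendorCall can't start until after the Triage — holds.
The latest acceptable start time for Kickoff is 2pm — holds.
Triage must start at one of 4pm through 7pm (inclusive) — holds.

Yes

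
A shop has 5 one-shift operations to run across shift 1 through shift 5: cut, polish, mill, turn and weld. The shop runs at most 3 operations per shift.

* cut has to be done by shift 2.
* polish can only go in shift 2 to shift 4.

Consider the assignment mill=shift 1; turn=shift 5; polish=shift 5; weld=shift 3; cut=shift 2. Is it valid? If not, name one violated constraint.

No — it violates: polish can only go in shift 2 to shift 4

cut has to be done by shift 2 — holds.
polish can only go in shift 2 to shift 4 — violated.
The shop runs at most 3 operations per shift — holds.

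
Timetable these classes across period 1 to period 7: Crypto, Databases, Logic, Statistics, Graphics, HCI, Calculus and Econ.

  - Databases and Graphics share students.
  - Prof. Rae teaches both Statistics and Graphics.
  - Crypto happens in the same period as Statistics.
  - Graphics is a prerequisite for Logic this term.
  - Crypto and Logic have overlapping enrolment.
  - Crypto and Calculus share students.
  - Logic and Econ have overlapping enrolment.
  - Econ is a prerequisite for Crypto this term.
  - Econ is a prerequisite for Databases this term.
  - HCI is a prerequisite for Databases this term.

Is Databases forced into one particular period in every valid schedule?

Databases can be period 2 (e.g. Econ in period 1, Calculus in period 1, Statistics in period 2, Graphics in period 1, Crypto in period 2, Databases in period 2, HCI in period 1, Logic in period 3) or period 3 (e.g. Graphics -> period 1; Calculus -> period 1; Logic -> period 3; HCI -> period 1; Crypto -> period 2; Econ -> period 1; Statistics -> period 2; Databases -> period 3).

No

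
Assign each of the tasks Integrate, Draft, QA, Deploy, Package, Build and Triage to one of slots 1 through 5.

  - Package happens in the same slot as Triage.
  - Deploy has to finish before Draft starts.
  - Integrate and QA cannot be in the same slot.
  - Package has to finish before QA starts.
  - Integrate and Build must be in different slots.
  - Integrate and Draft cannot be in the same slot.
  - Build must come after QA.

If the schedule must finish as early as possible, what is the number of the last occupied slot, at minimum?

The precedence chain requires at least 3 distinct slots.
3 works (last occupied slot: 3): for example Triage in 1; Draft in 2; Deploy in 1; Build in 3; Integrate in 1; Package in 1; QA in 2.

slot 3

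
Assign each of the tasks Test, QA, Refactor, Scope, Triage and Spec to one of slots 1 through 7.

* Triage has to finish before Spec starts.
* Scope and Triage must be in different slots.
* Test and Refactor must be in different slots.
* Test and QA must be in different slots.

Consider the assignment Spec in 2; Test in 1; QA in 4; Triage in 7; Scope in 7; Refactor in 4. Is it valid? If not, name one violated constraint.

No — it violates: Triage has to finish before Spec starts

Triage has to finish before Spec starts — violated.
Test and Refactor must be in different slots — holds.
Scope and Triage must be in different slots — violated.
Test and QA must be in different slots — holds.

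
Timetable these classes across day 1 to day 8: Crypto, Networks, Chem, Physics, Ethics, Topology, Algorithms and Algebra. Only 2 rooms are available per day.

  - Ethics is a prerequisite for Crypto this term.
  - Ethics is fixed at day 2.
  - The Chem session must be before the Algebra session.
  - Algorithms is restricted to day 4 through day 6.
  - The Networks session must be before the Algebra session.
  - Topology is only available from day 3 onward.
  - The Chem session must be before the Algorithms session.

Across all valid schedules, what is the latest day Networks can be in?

Downstream work caps Networks at day 7.
Networks at day 7 is achievable: Algebra=day 8; Ethics=day 2; Topology=day 3; Crypto=day 3; Physics=day 1; Chem=day 1; Algorithms=day 4; Networks=day 7.

day 7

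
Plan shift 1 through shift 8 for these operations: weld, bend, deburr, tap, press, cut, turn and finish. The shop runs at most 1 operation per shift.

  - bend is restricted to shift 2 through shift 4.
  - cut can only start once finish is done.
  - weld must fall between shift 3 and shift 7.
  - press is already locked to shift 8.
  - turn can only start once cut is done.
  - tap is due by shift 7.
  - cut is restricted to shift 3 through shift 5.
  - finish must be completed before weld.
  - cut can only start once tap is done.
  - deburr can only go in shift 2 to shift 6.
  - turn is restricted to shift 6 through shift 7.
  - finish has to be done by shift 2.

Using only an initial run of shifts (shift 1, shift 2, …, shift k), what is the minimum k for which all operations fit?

8

The precedence chain requires at least 3 distinct shifts.
With at most 1 per shift and 8 operations, at least 8 shifts are needed.
press can't be placed before shift 8, so the schedule must run through at least shift 8.
8 works (last occupied shift: shift 8): for example press -> shift 8; finish -> shift 1; deburr -> shift 5; tap -> shift 2; weld -> shift 7; bend -> shift 4; cut -> shift 3; turn -> shift 6.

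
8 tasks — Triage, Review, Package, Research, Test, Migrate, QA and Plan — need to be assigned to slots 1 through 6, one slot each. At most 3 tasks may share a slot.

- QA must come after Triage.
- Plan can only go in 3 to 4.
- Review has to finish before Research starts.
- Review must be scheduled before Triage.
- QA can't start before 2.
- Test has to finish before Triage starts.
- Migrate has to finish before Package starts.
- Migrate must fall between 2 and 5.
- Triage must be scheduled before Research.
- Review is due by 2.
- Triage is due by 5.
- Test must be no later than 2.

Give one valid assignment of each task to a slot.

Package in 4, Plan in 3, QA in 3, Migrate in 2, Test in 1, Triage in 2, Review in 1, Research in 3

Checking: Test(1) before Triage(2); Migrate(2) before Package(4); Triage(2) before QA(3); Review(1) before Research(3); Review(1) before Triage(2); Triage(2) before Research(3); Plan=3 in [3,4]; QA=3 in [2,6]; Review=1 in [1,2]; Migrate=2 in [2,5]; Test=1 in [1,2]; Triage=2 in [1,5]; max 3 per slot (cap 3).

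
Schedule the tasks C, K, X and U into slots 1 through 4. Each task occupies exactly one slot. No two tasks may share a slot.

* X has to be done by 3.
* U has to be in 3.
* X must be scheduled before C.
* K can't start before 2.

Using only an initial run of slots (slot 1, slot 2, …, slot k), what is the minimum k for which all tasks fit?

4

The precedence chain requires at least 2 distinct slots.
With at most 1 per slot and 4 tasks, at least 4 slots are needed.
U can't be placed before 3, so the schedule must run through at least slot 3.
4 works (last occupied slot: 4): for example U -> 3; K -> 2; C -> 4; X -> 1.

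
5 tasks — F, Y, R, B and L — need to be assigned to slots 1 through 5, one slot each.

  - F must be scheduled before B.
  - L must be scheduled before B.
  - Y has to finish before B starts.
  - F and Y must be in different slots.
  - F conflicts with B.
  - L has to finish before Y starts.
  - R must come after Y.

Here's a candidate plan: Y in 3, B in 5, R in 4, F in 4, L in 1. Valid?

Valid

F conflicts with B — holds.
L must be scheduled before B — holds.
F must be scheduled before B — holds.
F and Y must be in different slots — holds.
Y has to finish before B starts — holds.
L has to finish before Y starts — holds.
R must come after Y — holds.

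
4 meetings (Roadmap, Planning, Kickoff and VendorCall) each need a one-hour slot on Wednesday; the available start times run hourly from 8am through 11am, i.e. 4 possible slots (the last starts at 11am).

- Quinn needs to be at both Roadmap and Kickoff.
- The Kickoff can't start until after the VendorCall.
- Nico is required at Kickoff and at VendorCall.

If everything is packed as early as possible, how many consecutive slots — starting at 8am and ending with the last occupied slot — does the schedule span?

2

The precedence chain requires at least 2 distinct slots.
2 works (last occupied slot: 9am): for example Roadmap -> 8am, Planning -> 8am, VendorCall -> 8am, Kickoff -> 9am.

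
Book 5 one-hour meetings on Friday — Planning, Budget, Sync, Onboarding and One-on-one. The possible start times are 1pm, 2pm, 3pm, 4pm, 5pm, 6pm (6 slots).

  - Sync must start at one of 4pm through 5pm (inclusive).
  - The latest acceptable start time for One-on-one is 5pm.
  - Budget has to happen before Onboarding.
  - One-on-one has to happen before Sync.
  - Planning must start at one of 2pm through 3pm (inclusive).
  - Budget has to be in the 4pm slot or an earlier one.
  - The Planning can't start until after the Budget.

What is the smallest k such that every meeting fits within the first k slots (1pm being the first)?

4

The precedence chain requires at least 2 distinct slots.
Sync can't be placed before 4pm — that is slot 4 counting from 1pm — so the schedule must run through at least 4 slots.
4 works (last occupied slot: 4pm): for example Onboarding -> 2pm, Sync -> 4pm, Budget -> 1pm, Planning -> 2pm, One-on-one -> 1pm.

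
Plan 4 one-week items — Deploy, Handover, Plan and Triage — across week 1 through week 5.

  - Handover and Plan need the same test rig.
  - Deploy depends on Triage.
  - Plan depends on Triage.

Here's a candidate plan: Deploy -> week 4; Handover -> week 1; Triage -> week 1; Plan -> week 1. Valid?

No. Handover and Plan need the same test rig is not satisfied.

Deploy depends on Triage — holds.
Plan depends on Triage — violated.
Handover and Plan need the same test rig — violated.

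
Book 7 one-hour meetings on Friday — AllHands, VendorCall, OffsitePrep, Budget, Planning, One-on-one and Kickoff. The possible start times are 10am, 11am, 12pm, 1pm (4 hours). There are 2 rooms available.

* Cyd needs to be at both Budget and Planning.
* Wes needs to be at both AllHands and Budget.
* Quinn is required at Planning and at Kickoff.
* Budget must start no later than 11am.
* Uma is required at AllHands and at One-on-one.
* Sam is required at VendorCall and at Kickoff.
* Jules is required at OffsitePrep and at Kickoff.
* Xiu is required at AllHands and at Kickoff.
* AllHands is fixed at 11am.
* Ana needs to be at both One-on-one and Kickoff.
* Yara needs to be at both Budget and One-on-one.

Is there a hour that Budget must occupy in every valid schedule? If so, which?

Budget's window is 10am–11am.
AllHands is fixed at 11am, and Budget can't share a hour with AllHands.
So Budget must be 10am.

10am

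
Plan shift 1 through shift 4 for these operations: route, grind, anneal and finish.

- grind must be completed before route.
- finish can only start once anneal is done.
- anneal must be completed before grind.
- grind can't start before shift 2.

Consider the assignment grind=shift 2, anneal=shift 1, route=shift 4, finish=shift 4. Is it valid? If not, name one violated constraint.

anneal must be completed before grind — holds.
grind can't start before shift 2 — holds.
grind must be completed before route — holds.
finish can only start once anneal is done — holds.

Yes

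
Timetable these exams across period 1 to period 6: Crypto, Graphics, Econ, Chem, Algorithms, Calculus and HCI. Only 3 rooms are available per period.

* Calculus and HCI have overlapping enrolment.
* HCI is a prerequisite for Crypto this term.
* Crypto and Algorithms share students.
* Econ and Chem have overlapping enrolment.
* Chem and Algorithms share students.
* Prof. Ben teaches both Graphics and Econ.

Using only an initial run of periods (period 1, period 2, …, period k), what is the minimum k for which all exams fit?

The precedence chain requires at least 2 distinct periods.
With at most 3 per period and 7 exams, at least 3 periods are needed.
3 works (last occupied period: period 3): for example Calculus=period 2, Crypto=period 2, Chem=period 1, Graphics=period 1, HCI=period 1, Algorithms=period 3, Econ=period 2.

3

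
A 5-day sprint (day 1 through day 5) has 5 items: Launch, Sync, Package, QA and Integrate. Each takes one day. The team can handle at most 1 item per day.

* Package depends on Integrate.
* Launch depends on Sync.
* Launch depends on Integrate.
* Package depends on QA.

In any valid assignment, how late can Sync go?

Downstream work caps Sync at day 4.
Sync at day 4 is achievable: Launch in day 5, Sync in day 4, QA in day 2, Package in day 3, Integrate in day 1.

day 4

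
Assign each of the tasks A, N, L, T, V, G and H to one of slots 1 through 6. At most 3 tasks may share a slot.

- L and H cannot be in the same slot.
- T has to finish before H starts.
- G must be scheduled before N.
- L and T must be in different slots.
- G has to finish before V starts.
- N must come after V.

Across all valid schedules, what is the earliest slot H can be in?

2

Precedence pushes H to at least 2.
H at 2 is achievable: A in 1; L in 3; G in 1; H in 2; V in 2; N in 3; T in 1.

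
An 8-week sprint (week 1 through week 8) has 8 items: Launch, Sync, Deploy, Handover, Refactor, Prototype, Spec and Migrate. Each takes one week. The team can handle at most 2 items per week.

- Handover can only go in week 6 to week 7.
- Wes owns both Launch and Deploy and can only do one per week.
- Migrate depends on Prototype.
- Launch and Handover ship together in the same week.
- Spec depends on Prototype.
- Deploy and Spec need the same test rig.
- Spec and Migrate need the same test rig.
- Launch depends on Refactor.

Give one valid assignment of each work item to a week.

Prototype in week 1, Refactor in week 1, Sync in week 2, Deploy in week 3, Spec in week 2, Launch in week 6, Handover in week 6, Migrate in week 3

Checking: Prototype(week 1) before Migrate(week 3); Refactor(week 1) before Launch(week 6); Prototype(week 1) before Spec(week 2); Launch(week 6) != Deploy(week 3); Spec(week 2) != Migrate(week 3); Deploy(week 3) != Spec(week 2); Launch = Handover = week 6; Handover=week 6 in [week 6,week 7]; max 2 per week (cap 2).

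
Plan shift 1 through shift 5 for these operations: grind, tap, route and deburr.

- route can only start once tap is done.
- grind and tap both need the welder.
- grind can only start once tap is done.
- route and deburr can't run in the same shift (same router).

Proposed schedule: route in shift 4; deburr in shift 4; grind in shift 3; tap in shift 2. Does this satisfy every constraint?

grind can only start once tap is done — holds.
route and deburr can't run in the same shift (same router) — violated.
route can only start once tap is done — holds.
grind and tap both need the welder — holds.

No — it violates: route and deburr can't run in the same shift (same router)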